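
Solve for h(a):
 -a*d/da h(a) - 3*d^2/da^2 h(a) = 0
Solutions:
 h(a) = C1 + C2*erf(sqrt(6)*a/6)


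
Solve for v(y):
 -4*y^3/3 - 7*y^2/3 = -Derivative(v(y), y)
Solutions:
 v(y) = C1 + y^4/3 + 7*y^3/9


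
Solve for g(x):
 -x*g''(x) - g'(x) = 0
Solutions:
 g(x) = C1 + C2*log(x)


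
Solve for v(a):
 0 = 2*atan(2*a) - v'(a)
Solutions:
 v(a) = C1 + 2*a*atan(2*a) - log(4*a^2 + 1)/2


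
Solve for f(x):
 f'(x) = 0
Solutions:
 f(x) = C1


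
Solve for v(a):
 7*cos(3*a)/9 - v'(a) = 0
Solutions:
 v(a) = C1 + 7*sin(3*a)/27


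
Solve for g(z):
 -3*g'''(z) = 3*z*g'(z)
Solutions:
 g(z) = C1 + Integral(C2*airyai(-z) + C3*airybi(-z), z)


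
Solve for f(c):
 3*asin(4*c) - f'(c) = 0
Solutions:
 f(c) = C1 + 3*c*asin(4*c) + 3*sqrt(1 - 16*c^2)/4


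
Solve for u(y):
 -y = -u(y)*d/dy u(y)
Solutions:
 u(y) = -sqrt(C1 + y^2)
 u(y) = sqrt(C1 + y^2)


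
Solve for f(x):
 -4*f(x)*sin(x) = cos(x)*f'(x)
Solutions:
 f(x) = C1*cos(x)^4


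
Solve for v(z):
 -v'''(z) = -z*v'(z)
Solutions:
 v(z) = C1 + Integral(C2*airyai(z) + C3*airybi(z), z)


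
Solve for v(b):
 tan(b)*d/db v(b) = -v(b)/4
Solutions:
 v(b) = C1/sin(b)^(1/4)


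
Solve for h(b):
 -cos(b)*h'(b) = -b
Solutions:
 h(b) = C1 + Integral(b/cos(b), b)


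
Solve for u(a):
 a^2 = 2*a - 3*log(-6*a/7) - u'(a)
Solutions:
 u(a) = C1 - a^3/3 + a^2 - 3*a*log(-a) + 3*a*(-log(6) + 1 + log(7))


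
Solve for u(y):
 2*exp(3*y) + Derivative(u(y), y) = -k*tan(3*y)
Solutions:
 u(y) = C1 + k*log(cos(3*y))/3 - 2*exp(3*y)/3


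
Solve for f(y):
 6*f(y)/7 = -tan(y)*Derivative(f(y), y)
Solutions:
 f(y) = C1/sin(y)^(6/7)


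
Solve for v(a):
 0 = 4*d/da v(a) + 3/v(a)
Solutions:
 v(a) = -sqrt(C1 - 6*a)/2
 v(a) = sqrt(C1 - 6*a)/2


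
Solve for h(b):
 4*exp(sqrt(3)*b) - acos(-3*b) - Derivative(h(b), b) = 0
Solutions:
 h(b) = C1 - b*acos(-3*b) - sqrt(1 - 9*b^2)/3 + 4*sqrt(3)*exp(sqrt(3)*b)/3


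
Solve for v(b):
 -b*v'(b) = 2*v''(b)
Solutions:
 v(b) = C1 + C2*erf(b/2)


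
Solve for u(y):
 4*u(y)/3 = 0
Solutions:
 u(y) = 0


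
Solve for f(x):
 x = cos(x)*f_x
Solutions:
 f(x) = C1 + Integral(x/cos(x), x)


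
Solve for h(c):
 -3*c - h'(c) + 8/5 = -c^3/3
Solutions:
 h(c) = C1 + c^4/12 - 3*c^2/2 + 8*c/5


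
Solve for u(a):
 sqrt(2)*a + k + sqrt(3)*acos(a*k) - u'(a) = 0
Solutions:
 u(a) = C1 + sqrt(2)*a^2/2 + a*k + sqrt(3)*Piecewise((a*acos(a*k) - sqrt(-a^2*k^2 + 1)/k, Ne(k, 0)), (pi*a/2, True))


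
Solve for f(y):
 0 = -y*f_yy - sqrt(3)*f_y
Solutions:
 f(y) = C1 + C2*y^(1 - sqrt(3))


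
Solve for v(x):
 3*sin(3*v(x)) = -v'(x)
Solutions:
 v(x) = -acos((-C1 - exp(18*x))/(C1 - exp(18*x)))/3 + 2*pi/3
 v(x) = acos((-C1 - exp(18*x))/(C1 - exp(18*x)))/3


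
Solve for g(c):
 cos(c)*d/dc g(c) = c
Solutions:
 g(c) = C1 + Integral(c/cos(c), c)


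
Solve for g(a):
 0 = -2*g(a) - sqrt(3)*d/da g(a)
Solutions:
 g(a) = C1*exp(-2*sqrt(3)*a/3)


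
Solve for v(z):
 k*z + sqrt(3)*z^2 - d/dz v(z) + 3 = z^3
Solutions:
 v(z) = C1 + k*z^2/2 - z^4/4 + sqrt(3)*z^3/3 + 3*z


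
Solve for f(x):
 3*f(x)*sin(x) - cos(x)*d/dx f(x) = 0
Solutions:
 f(x) = C1/cos(x)^3


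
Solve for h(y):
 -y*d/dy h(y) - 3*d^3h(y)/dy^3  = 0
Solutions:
 h(y) = C1 + Integral(C2*airyai(-3^(2/3)*y/3) + C3*airybi(-3^(2/3)*y/3), y)


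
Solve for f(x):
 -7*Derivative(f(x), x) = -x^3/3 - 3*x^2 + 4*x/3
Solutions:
 f(x) = C1 + x^4/84 + x^3/7 - 2*x^2/21


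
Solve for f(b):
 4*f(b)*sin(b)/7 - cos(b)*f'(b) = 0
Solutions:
 f(b) = C1/cos(b)^(4/7)


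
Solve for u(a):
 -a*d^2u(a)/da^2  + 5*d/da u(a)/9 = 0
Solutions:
 u(a) = C1 + C2*a^(14/9)


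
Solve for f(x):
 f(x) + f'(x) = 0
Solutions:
 f(x) = C1*exp(-x)


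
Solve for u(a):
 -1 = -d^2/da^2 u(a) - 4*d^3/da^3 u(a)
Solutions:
 u(a) = C1 + C2*a + C3*exp(-a/4) + a^2/2


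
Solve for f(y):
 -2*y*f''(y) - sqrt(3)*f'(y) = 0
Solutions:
 f(y) = C1 + C2*y^(1 - sqrt(3)/2)


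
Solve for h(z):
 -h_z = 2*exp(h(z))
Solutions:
 h(z) = log(1/(C1 + 2*z))


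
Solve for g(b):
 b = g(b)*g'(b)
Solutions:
 g(b) = -sqrt(C1 + b^2)
 g(b) = sqrt(C1 + b^2)


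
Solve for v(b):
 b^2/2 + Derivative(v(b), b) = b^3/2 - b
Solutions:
 v(b) = C1 + b^4/8 - b^3/6 - b^2/2


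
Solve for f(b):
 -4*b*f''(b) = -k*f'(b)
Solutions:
 f(b) = C1 + b^(re(k)/4 + 1)*(C2*sin(log(b)*Abs(im(k))/4) + C3*cos(log(b)*im(k)/4))


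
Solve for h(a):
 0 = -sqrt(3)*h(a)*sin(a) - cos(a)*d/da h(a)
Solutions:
 h(a) = C1*cos(a)^(sqrt(3))


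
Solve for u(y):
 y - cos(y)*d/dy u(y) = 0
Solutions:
 u(y) = C1 + Integral(y/cos(y), y)


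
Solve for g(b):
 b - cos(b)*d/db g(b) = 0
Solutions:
 g(b) = C1 + Integral(b/cos(b), b)


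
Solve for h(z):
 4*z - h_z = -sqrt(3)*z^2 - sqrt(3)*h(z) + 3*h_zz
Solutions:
 h(z) = C1*exp(z*(-1 + sqrt(1 + 12*sqrt(3)))/6) + C2*exp(-z*(1 + sqrt(1 + 12*sqrt(3)))/6) - z^2 - 2*sqrt(3)*z - 2*sqrt(3) - 2


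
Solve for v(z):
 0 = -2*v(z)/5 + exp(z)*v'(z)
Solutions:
 v(z) = C1*exp(-2*exp(-z)/5)


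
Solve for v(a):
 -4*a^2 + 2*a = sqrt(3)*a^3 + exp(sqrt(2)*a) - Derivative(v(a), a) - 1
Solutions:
 v(a) = C1 + sqrt(3)*a^4/4 + 4*a^3/3 - a^2 - a + sqrt(2)*exp(sqrt(2)*a)/2


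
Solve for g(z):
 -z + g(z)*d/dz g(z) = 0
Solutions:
 g(z) = -sqrt(C1 + z^2)
 g(z) = sqrt(C1 + z^2)


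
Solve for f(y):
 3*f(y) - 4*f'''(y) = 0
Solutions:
 f(y) = C3*exp(6^(1/3)*y/2) + (C1*sin(2^(1/3)*3^(5/6)*y/4) + C2*cos(2^(1/3)*3^(5/6)*y/4))*exp(-6^(1/3)*y/4)


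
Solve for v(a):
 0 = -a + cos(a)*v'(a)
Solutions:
 v(a) = C1 + Integral(a/cos(a), a)


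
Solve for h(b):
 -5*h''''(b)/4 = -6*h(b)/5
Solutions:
 h(b) = C1*exp(-24^(1/4)*sqrt(5)*b/5) + C2*exp(24^(1/4)*sqrt(5)*b/5) + C3*sin(24^(1/4)*sqrt(5)*b/5) + C4*cos(24^(1/4)*sqrt(5)*b/5)


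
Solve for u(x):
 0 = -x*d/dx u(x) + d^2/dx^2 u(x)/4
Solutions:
 u(x) = C1 + C2*erfi(sqrt(2)*x)


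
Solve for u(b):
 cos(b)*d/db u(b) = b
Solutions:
 u(b) = C1 + Integral(b/cos(b), b)


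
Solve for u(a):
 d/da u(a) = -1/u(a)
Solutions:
 u(a) = -sqrt(C1 - 2*a)
 u(a) = sqrt(C1 - 2*a)


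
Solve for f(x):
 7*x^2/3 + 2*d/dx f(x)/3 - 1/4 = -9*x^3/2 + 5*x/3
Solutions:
 f(x) = C1 - 27*x^4/16 - 7*x^3/6 + 5*x^2/4 + 3*x/8


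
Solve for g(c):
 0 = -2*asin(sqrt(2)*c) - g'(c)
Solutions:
 g(c) = C1 - 2*c*asin(sqrt(2)*c) - sqrt(2)*sqrt(1 - 2*c^2)


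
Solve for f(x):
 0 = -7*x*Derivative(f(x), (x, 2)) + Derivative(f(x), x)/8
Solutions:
 f(x) = C1 + C2*x^(57/56)


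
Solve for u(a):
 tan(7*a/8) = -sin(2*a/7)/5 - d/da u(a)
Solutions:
 u(a) = C1 + 8*log(cos(7*a/8))/7 + 7*cos(2*a/7)/10


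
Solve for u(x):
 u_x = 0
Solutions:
 u(x) = C1


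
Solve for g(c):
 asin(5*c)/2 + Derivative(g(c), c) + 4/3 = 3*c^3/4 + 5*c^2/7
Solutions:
 g(c) = C1 + 3*c^4/16 + 5*c^3/21 - c*asin(5*c)/2 - 4*c/3 - sqrt(1 - 25*c^2)/10


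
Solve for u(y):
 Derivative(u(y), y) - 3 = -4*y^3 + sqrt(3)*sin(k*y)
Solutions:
 u(y) = C1 - y^4 + 3*y - sqrt(3)*cos(k*y)/k


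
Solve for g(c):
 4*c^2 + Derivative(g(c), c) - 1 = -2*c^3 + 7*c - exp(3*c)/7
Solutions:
 g(c) = C1 - c^4/2 - 4*c^3/3 + 7*c^2/2 + c - exp(3*c)/21


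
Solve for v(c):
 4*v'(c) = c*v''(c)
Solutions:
 v(c) = C1 + C2*c^5


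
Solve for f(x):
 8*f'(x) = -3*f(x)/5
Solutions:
 f(x) = C1*exp(-3*x/40)


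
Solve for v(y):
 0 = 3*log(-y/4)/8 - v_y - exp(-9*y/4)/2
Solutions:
 v(y) = C1 + 3*y*log(-y)/8 + 3*y*(-2*log(2) - 1)/8 + 2*exp(-9*y/4)/9


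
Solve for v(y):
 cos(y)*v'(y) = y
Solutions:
 v(y) = C1 + Integral(y/cos(y), y)


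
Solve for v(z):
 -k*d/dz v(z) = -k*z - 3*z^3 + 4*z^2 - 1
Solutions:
 v(z) = C1 + z^2/2 + 3*z^4/(4*k) - 4*z^3/(3*k) + z/k


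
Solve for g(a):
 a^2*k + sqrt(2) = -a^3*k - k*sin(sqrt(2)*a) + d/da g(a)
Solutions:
 g(a) = C1 + a^4*k/4 + a^3*k/3 + sqrt(2)*a - sqrt(2)*k*cos(sqrt(2)*a)/2


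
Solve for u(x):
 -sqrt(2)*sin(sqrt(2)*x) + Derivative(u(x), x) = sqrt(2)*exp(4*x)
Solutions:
 u(x) = C1 + sqrt(2)*exp(4*x)/4 - cos(sqrt(2)*x)


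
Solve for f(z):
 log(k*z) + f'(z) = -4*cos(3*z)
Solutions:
 f(z) = C1 - z*log(k*z) + z - 4*sin(3*z)/3


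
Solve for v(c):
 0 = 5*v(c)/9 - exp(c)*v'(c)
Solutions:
 v(c) = C1*exp(-5*exp(-c)/9)


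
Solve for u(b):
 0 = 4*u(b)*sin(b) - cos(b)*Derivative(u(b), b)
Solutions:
 u(b) = C1/cos(b)^4


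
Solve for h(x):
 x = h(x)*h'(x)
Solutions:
 h(x) = -sqrt(C1 + x^2)
 h(x) = sqrt(C1 + x^2)


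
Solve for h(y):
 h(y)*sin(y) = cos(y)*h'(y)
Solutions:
 h(y) = C1/cos(y)


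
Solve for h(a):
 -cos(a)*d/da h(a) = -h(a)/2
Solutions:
 h(a) = C1*(sin(a) + 1)^(1/4)/(sin(a) - 1)^(1/4)


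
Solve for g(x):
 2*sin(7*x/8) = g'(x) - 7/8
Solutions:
 g(x) = C1 + 7*x/8 - 16*cos(7*x/8)/7


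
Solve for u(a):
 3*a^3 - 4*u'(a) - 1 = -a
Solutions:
 u(a) = C1 + 3*a^4/16 + a^2/8 - a/4


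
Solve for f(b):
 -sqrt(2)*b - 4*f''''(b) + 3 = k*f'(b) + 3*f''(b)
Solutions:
 f(b) = C1 + C2*exp(b*(-(k + sqrt(k^2 + 1))^(1/3) + (k + sqrt(k^2 + 1))^(-1/3))/2) + C3*exp(b*((k + sqrt(k^2 + 1))^(1/3)/4 - sqrt(3)*I*(k + sqrt(k^2 + 1))^(1/3)/4 + 1/((-1 + sqrt(3)*I)*(k + sqrt(k^2 + 1))^(1/3)))) + C4*exp(b*((k + sqrt(k^2 + 1))^(1/3)/4 + sqrt(3)*I*(k + sqrt(k^2 + 1))^(1/3)/4 - 1/((1 + sqrt(3)*I)*(k + sqrt(k^2 + 1))^(1/3)))) - sqrt(2)*b^2/(2*k) + 3*b/k + 3*sqrt(2)*b/k^2


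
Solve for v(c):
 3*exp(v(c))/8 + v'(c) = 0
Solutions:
 v(c) = log(1/(C1 + 3*c)) + 3*log(2)


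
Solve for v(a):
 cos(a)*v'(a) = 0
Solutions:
 v(a) = C1


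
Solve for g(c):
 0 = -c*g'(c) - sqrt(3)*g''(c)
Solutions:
 g(c) = C1 + C2*erf(sqrt(2)*3^(3/4)*c/6)


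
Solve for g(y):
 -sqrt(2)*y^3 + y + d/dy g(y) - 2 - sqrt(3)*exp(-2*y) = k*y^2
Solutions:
 g(y) = C1 + k*y^3/3 + sqrt(2)*y^4/4 - y^2/2 + 2*y - sqrt(3)*exp(-2*y)/2


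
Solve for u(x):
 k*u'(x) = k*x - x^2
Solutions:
 u(x) = C1 + x^2/2 - x^3/(3*k)


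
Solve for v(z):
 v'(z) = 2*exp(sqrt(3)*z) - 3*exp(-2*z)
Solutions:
 v(z) = C1 + 2*sqrt(3)*exp(sqrt(3)*z)/3 + 3*exp(-2*z)/2


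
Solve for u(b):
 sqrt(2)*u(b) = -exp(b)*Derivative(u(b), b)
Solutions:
 u(b) = C1*exp(sqrt(2)*exp(-b))


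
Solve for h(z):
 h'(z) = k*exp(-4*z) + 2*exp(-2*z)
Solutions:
 h(z) = C1 - k*exp(-4*z)/4 - exp(-2*z)


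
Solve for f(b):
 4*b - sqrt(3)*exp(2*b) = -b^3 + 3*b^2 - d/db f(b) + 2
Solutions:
 f(b) = C1 - b^4/4 + b^3 - 2*b^2 + 2*b + sqrt(3)*exp(2*b)/2


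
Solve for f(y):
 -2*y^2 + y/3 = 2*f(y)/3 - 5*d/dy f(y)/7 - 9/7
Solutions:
 f(y) = C1*exp(14*y/15) - 3*y^2 - 83*y/14 - 867/196


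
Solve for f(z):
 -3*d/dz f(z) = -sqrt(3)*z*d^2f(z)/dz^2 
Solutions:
 f(z) = C1 + C2*z^(1 + sqrt(3))


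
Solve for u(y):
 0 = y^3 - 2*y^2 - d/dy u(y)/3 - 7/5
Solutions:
 u(y) = C1 + 3*y^4/4 - 2*y^3 - 21*y/5


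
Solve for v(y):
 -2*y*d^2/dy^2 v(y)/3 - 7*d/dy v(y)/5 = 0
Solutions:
 v(y) = C1 + C2/y^(11/10)


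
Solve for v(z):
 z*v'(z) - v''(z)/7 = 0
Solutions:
 v(z) = C1 + C2*erfi(sqrt(14)*z/2)


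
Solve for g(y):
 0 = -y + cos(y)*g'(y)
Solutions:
 g(y) = C1 + Integral(y/cos(y), y)


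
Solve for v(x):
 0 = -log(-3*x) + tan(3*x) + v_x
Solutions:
 v(x) = C1 + x*log(-x) - x + x*log(3) + log(cos(3*x))/3


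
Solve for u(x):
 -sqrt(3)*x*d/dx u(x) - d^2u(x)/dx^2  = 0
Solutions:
 u(x) = C1 + C2*erf(sqrt(2)*3^(1/4)*x/2)


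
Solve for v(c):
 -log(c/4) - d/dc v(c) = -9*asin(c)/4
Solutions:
 v(c) = C1 - c*log(c) + 9*c*asin(c)/4 + c + 2*c*log(2) + 9*sqrt(1 - c^2)/4


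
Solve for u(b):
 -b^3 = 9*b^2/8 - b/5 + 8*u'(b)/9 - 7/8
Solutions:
 u(b) = C1 - 9*b^4/32 - 27*b^3/64 + 9*b^2/80 + 63*b/64


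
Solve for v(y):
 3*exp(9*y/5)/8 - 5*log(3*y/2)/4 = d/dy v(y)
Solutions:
 v(y) = C1 - 5*y*log(y)/4 + 5*y*(-log(3) + log(2) + 1)/4 + 5*exp(9*y/5)/24


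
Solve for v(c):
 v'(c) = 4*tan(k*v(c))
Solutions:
 v(c) = Piecewise((-asin(exp(C1*k + 4*c*k))/k + pi/k, Ne(k, 0)), (nan, True))
 v(c) = Piecewise((asin(exp(C1*k + 4*c*k))/k, Ne(k, 0)), (nan, True))


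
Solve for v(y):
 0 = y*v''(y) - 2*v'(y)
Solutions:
 v(y) = C1 + C2*y^3


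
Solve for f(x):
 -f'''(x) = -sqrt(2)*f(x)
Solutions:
 f(x) = C3*exp(2^(1/6)*x) + (C1*sin(2^(1/6)*sqrt(3)*x/2) + C2*cos(2^(1/6)*sqrt(3)*x/2))*exp(-2^(1/6)*x/2)


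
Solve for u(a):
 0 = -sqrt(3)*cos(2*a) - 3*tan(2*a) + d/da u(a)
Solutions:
 u(a) = C1 - 3*log(cos(2*a))/2 + sqrt(3)*sin(2*a)/2


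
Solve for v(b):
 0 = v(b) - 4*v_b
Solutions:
 v(b) = C1*exp(b/4)


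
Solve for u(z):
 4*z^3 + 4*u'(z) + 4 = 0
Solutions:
 u(z) = C1 - z^4/4 - z


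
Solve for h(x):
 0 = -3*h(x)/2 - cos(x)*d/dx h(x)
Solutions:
 h(x) = C1*(sin(x) - 1)^(3/4)/(sin(x) + 1)^(3/4)


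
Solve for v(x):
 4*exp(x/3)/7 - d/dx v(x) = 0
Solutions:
 v(x) = C1 + 12*exp(x/3)/7


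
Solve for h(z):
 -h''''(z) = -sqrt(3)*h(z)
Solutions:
 h(z) = C1*exp(-3^(1/8)*z) + C2*exp(3^(1/8)*z) + C3*sin(3^(1/8)*z) + C4*cos(3^(1/8)*z)


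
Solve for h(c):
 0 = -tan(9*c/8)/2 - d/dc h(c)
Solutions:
 h(c) = C1 + 4*log(cos(9*c/8))/9


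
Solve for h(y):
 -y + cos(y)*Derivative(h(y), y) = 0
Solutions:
 h(y) = C1 + Integral(y/cos(y), y)


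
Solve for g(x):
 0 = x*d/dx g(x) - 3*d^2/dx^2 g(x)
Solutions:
 g(x) = C1 + C2*erfi(sqrt(6)*x/6)


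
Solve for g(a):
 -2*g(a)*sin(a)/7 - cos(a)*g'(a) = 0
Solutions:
 g(a) = C1*cos(a)^(2/7)


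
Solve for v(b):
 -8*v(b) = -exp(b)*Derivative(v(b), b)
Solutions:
 v(b) = C1*exp(-8*exp(-b))


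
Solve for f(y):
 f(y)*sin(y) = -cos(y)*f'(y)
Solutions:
 f(y) = C1*cos(y)


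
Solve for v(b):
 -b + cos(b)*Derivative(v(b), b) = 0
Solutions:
 v(b) = C1 + Integral(b/cos(b), b)


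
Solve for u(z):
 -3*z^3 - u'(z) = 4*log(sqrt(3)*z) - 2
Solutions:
 u(z) = C1 - 3*z^4/4 - 4*z*log(z) - z*log(9) + 6*z


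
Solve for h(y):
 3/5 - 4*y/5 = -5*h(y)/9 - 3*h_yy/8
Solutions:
 h(y) = C1*sin(2*sqrt(30)*y/9) + C2*cos(2*sqrt(30)*y/9) + 36*y/25 - 27/25


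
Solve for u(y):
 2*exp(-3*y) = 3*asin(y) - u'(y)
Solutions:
 u(y) = C1 + 3*y*asin(y) + 3*sqrt(1 - y^2) + 2*exp(-3*y)/3


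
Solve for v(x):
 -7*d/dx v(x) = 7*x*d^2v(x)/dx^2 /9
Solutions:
 v(x) = C1 + C2/x^8


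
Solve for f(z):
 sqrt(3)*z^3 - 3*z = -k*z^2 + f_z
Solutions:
 f(z) = C1 + k*z^3/3 + sqrt(3)*z^4/4 - 3*z^2/2


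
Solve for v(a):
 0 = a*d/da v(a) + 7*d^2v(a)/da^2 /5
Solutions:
 v(a) = C1 + C2*erf(sqrt(70)*a/14)


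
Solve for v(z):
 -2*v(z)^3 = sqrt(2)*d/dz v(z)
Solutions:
 v(z) = -sqrt(2)*sqrt(-1/(C1 - sqrt(2)*z))/2
 v(z) = sqrt(2)*sqrt(-1/(C1 - sqrt(2)*z))/2


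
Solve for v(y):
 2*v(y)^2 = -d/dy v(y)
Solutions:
 v(y) = 1/(C1 + 2*y)


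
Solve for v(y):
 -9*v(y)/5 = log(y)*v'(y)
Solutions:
 v(y) = C1*exp(-9*li(y)/5)


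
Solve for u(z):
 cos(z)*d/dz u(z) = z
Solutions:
 u(z) = C1 + Integral(z/cos(z), z)


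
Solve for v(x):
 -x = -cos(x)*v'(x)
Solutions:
 v(x) = C1 + Integral(x/cos(x), x)


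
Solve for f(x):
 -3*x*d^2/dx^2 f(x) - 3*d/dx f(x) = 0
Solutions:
 f(x) = C1 + C2*log(x)


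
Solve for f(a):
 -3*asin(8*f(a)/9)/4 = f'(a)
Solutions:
 Integral(1/asin(8*_y/9), (_y, f(a))) = C1 - 3*a/4


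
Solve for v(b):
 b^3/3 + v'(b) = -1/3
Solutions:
 v(b) = C1 - b^4/12 - b/3


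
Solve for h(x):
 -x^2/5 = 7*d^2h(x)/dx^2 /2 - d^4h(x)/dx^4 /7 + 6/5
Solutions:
 h(x) = C1 + C2*x + C3*exp(-7*sqrt(2)*x/2) + C4*exp(7*sqrt(2)*x/2) - x^4/210 - 298*x^2/1715


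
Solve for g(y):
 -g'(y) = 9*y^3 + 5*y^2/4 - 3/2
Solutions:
 g(y) = C1 - 9*y^4/4 - 5*y^3/12 + 3*y/2


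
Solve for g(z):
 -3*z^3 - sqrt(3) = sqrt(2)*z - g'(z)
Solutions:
 g(z) = C1 + 3*z^4/4 + sqrt(2)*z^2/2 + sqrt(3)*z


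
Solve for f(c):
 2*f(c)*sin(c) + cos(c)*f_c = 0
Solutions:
 f(c) = C1*cos(c)^2


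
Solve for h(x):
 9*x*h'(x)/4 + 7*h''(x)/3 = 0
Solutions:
 h(x) = C1 + C2*erf(3*sqrt(42)*x/28)


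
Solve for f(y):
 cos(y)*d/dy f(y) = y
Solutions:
 f(y) = C1 + Integral(y/cos(y), y)


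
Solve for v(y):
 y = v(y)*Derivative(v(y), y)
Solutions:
 v(y) = -sqrt(C1 + y^2)
 v(y) = sqrt(C1 + y^2)


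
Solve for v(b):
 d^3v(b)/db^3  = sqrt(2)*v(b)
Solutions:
 v(b) = C3*exp(2^(1/6)*b) + (C1*sin(2^(1/6)*sqrt(3)*b/2) + C2*cos(2^(1/6)*sqrt(3)*b/2))*exp(-2^(1/6)*b/2)


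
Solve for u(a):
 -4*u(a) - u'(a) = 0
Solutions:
 u(a) = C1*exp(-4*a)


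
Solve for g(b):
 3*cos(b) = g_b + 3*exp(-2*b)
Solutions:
 g(b) = C1 + 3*sin(b) + 3*exp(-2*b)/2


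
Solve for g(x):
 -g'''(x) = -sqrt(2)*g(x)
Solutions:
 g(x) = C3*exp(2^(1/6)*x) + (C1*sin(2^(1/6)*sqrt(3)*x/2) + C2*cos(2^(1/6)*sqrt(3)*x/2))*exp(-2^(1/6)*x/2)


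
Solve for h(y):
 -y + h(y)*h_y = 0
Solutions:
 h(y) = -sqrt(C1 + y^2)
 h(y) = sqrt(C1 + y^2)


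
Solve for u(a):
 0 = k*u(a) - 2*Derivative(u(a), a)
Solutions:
 u(a) = C1*exp(a*k/2)


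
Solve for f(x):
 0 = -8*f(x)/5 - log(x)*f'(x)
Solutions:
 f(x) = C1*exp(-8*li(x)/5)


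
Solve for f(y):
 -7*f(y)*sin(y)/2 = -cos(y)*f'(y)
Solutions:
 f(y) = C1/cos(y)^(7/2)


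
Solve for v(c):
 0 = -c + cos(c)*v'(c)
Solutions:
 v(c) = C1 + Integral(c/cos(c), c)


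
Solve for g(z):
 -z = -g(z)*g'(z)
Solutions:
 g(z) = -sqrt(C1 + z^2)
 g(z) = sqrt(C1 + z^2)


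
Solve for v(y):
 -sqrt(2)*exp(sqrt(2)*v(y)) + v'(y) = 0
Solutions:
 v(y) = sqrt(2)*(2*log(-1/(C1 + sqrt(2)*y)) - log(2))/4


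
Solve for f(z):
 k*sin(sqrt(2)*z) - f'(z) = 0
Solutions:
 f(z) = C1 - sqrt(2)*k*cos(sqrt(2)*z)/2


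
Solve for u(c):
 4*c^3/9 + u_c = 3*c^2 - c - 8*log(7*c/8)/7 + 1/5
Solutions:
 u(c) = C1 - c^4/9 + c^3 - c^2/2 - 8*c*log(c)/7 - 8*c*log(7)/7 + 47*c/35 + 24*c*log(2)/7


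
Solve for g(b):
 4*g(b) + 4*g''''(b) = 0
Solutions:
 g(b) = (C1*sin(sqrt(2)*b/2) + C2*cos(sqrt(2)*b/2))*exp(-sqrt(2)*b/2) + (C3*sin(sqrt(2)*b/2) + C4*cos(sqrt(2)*b/2))*exp(sqrt(2)*b/2)


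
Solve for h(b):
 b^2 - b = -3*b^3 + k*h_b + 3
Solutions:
 h(b) = C1 + 3*b^4/(4*k) + b^3/(3*k) - b^2/(2*k) - 3*b/k


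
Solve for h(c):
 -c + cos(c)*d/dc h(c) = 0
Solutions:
 h(c) = C1 + Integral(c/cos(c), c)


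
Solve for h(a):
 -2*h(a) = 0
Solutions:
 h(a) = 0


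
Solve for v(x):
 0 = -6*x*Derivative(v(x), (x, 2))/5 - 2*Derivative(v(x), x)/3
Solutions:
 v(x) = C1 + C2*x^(4/9)


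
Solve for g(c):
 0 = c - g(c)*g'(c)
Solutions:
 g(c) = -sqrt(C1 + c^2)
 g(c) = sqrt(C1 + c^2)


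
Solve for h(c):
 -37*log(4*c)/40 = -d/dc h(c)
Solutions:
 h(c) = C1 + 37*c*log(c)/40 - 37*c/40 + 37*c*log(2)/20


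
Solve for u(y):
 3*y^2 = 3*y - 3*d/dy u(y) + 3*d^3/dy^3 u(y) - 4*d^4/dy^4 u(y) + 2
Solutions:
 u(y) = C1 + C2*exp(y*((4*sqrt(33) + 23)^(-1/3) + 2 + (4*sqrt(33) + 23)^(1/3))/8)*sin(sqrt(3)*y*(-(4*sqrt(33) + 23)^(1/3) + (4*sqrt(33) + 23)^(-1/3))/8) + C3*exp(y*((4*sqrt(33) + 23)^(-1/3) + 2 + (4*sqrt(33) + 23)^(1/3))/8)*cos(sqrt(3)*y*(-(4*sqrt(33) + 23)^(1/3) + (4*sqrt(33) + 23)^(-1/3))/8) + C4*exp(y*(-(4*sqrt(33) + 23)^(1/3) - 1/(4*sqrt(33) + 23)^(1/3) + 1)/4) - y^3/3 + y^2/2 - 4*y/3


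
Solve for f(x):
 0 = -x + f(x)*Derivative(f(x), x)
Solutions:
 f(x) = -sqrt(C1 + x^2)
 f(x) = sqrt(C1 + x^2)


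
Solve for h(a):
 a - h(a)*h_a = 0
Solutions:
 h(a) = -sqrt(C1 + a^2)
 h(a) = sqrt(C1 + a^2)


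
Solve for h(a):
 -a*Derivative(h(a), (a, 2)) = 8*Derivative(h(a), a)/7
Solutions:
 h(a) = C1 + C2/a^(1/7)


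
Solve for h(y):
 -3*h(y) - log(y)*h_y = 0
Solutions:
 h(y) = C1*exp(-3*li(y))


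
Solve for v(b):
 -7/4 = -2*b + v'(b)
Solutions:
 v(b) = C1 + b^2 - 7*b/4


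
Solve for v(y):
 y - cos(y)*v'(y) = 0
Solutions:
 v(y) = C1 + Integral(y/cos(y), y)


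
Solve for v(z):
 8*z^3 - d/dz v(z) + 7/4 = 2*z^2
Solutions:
 v(z) = C1 + 2*z^4 - 2*z^3/3 + 7*z/4


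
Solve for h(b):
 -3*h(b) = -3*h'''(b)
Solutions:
 h(b) = C3*exp(b) + (C1*sin(sqrt(3)*b/2) + C2*cos(sqrt(3)*b/2))*exp(-b/2)


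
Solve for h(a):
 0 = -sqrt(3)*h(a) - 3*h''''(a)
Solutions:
 h(a) = (C1*sin(sqrt(2)*3^(7/8)*a/6) + C2*cos(sqrt(2)*3^(7/8)*a/6))*exp(-sqrt(2)*3^(7/8)*a/6) + (C3*sin(sqrt(2)*3^(7/8)*a/6) + C4*cos(sqrt(2)*3^(7/8)*a/6))*exp(sqrt(2)*3^(7/8)*a/6)


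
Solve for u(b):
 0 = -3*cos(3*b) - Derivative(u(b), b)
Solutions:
 u(b) = C1 - sin(3*b)


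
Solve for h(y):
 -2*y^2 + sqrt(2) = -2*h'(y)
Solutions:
 h(y) = C1 + y^3/3 - sqrt(2)*y/2


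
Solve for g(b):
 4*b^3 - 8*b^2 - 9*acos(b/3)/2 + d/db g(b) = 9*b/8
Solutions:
 g(b) = C1 - b^4 + 8*b^3/3 + 9*b^2/16 + 9*b*acos(b/3)/2 - 9*sqrt(9 - b^2)/2


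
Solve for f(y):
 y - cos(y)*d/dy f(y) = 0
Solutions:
 f(y) = C1 + Integral(y/cos(y), y)


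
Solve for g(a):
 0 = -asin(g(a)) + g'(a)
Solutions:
 Integral(1/asin(_y), (_y, g(a))) = C1 + a


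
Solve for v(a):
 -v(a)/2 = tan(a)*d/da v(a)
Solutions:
 v(a) = C1/sqrt(sin(a))


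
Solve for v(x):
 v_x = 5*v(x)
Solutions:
 v(x) = C1*exp(5*x)


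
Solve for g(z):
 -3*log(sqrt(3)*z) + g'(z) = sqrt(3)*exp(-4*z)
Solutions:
 g(z) = C1 + 3*z*log(z) + z*(-3 + 3*log(3)/2) - sqrt(3)*exp(-4*z)/4


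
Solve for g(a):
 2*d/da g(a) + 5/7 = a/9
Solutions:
 g(a) = C1 + a^2/36 - 5*a/14


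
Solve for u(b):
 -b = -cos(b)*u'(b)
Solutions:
 u(b) = C1 + Integral(b/cos(b), b)


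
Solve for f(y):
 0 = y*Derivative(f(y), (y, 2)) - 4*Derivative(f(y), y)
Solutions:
 f(y) = C1 + C2*y^5


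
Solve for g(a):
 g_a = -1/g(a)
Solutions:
 g(a) = -sqrt(C1 - 2*a)
 g(a) = sqrt(C1 - 2*a)


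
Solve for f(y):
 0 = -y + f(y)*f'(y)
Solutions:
 f(y) = -sqrt(C1 + y^2)
 f(y) = sqrt(C1 + y^2)


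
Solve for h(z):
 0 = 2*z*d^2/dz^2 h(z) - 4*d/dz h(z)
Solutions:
 h(z) = C1 + C2*z^3


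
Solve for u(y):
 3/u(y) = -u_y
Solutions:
 u(y) = -sqrt(C1 - 6*y)
 u(y) = sqrt(C1 - 6*y)


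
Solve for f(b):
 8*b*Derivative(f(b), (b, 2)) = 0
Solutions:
 f(b) = C1 + C2*b


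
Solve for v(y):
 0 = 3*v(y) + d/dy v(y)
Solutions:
 v(y) = C1*exp(-3*y)


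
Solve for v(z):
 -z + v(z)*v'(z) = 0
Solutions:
 v(z) = -sqrt(C1 + z^2)
 v(z) = sqrt(C1 + z^2)


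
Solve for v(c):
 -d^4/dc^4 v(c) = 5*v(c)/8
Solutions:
 v(c) = (C1*sin(2^(3/4)*5^(1/4)*c/4) + C2*cos(2^(3/4)*5^(1/4)*c/4))*exp(-2^(3/4)*5^(1/4)*c/4) + (C3*sin(2^(3/4)*5^(1/4)*c/4) + C4*cos(2^(3/4)*5^(1/4)*c/4))*exp(2^(3/4)*5^(1/4)*c/4)


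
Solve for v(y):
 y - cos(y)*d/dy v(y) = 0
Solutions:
 v(y) = C1 + Integral(y/cos(y), y)


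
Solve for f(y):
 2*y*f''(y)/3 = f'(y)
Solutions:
 f(y) = C1 + C2*y^(5/2)


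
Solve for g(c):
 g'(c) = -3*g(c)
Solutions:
 g(c) = C1*exp(-3*c)


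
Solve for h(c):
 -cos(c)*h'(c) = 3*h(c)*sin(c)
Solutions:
 h(c) = C1*cos(c)^3


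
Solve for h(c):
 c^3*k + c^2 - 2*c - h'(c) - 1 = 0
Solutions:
 h(c) = C1 + c^4*k/4 + c^3/3 - c^2 - c


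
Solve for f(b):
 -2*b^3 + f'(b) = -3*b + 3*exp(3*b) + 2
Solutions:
 f(b) = C1 + b^4/2 - 3*b^2/2 + 2*b + exp(3*b)


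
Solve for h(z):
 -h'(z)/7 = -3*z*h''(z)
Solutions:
 h(z) = C1 + C2*z^(22/21)


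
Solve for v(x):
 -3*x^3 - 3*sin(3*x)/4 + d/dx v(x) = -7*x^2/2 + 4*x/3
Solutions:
 v(x) = C1 + 3*x^4/4 - 7*x^3/6 + 2*x^2/3 - cos(3*x)/4


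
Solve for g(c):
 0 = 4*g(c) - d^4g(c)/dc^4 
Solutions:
 g(c) = C1*exp(-sqrt(2)*c) + C2*exp(sqrt(2)*c) + C3*sin(sqrt(2)*c) + C4*cos(sqrt(2)*c)


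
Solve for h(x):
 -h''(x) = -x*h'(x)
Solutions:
 h(x) = C1 + C2*erfi(sqrt(2)*x/2)


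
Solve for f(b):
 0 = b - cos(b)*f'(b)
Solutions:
 f(b) = C1 + Integral(b/cos(b), b)


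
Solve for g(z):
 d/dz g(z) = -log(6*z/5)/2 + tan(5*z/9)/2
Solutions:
 g(z) = C1 - z*log(z)/2 - z*log(6) + z/2 + z*log(30)/2 - 9*log(cos(5*z/9))/10


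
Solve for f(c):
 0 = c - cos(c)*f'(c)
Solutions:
 f(c) = C1 + Integral(c/cos(c), c)


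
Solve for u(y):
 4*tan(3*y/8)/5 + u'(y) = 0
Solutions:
 u(y) = C1 + 32*log(cos(3*y/8))/15


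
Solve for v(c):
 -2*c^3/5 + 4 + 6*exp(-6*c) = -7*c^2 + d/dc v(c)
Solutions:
 v(c) = C1 - c^4/10 + 7*c^3/3 + 4*c - exp(-6*c)


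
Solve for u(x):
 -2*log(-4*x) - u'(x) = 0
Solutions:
 u(x) = C1 - 2*x*log(-x) + 2*x*(1 - 2*log(2))


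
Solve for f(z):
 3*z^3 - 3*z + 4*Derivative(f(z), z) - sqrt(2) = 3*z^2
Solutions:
 f(z) = C1 - 3*z^4/16 + z^3/4 + 3*z^2/8 + sqrt(2)*z/4


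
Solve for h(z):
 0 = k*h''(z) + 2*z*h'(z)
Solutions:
 h(z) = C1 + C2*sqrt(k)*erf(z*sqrt(1/k))


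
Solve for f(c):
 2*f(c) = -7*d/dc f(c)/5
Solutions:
 f(c) = C1*exp(-10*c/7)


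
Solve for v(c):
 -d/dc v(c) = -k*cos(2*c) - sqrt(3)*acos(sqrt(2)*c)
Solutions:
 v(c) = C1 + k*sin(2*c)/2 + sqrt(3)*(c*acos(sqrt(2)*c) - sqrt(2)*sqrt(1 - 2*c^2)/2)


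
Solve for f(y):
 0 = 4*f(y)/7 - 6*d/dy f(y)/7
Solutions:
 f(y) = C1*exp(2*y/3)


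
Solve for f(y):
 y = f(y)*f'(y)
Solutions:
 f(y) = -sqrt(C1 + y^2)
 f(y) = sqrt(C1 + y^2)


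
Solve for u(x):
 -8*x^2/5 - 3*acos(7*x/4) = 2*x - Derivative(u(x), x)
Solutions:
 u(x) = C1 + 8*x^3/15 + x^2 + 3*x*acos(7*x/4) - 3*sqrt(16 - 49*x^2)/7


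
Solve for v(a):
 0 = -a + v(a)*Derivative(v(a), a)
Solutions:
 v(a) = -sqrt(C1 + a^2)
 v(a) = sqrt(C1 + a^2)


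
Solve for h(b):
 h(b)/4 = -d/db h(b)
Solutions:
 h(b) = C1*exp(-b/4)


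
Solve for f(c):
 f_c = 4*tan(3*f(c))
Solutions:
 f(c) = -asin(C1*exp(12*c))/3 + pi/3
 f(c) = asin(C1*exp(12*c))/3


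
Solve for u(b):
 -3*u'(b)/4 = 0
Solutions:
 u(b) = C1


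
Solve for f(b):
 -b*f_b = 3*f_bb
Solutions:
 f(b) = C1 + C2*erf(sqrt(6)*b/6)


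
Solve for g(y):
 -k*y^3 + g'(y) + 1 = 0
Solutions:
 g(y) = C1 + k*y^4/4 - y


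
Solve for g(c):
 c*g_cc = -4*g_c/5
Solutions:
 g(c) = C1 + C2*c^(1/5)


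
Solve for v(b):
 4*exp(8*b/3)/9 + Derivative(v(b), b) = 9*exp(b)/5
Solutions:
 v(b) = C1 - exp(8*b/3)/6 + 9*exp(b)/5


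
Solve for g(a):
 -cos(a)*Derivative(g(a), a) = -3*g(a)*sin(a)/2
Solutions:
 g(a) = C1/cos(a)^(3/2)


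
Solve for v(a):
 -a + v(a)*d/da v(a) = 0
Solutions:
 v(a) = -sqrt(C1 + a^2)
 v(a) = sqrt(C1 + a^2)


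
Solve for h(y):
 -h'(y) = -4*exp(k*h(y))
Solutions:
 h(y) = Piecewise((log(-1/(C1*k + 4*k*y))/k, Ne(k, 0)), (nan, True))
 h(y) = Piecewise((C1 + 4*y, Eq(k, 0)), (nan, True))


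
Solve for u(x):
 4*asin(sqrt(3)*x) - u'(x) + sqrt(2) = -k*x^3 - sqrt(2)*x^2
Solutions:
 u(x) = C1 + k*x^4/4 + sqrt(2)*x^3/3 + 4*x*asin(sqrt(3)*x) + sqrt(2)*x + 4*sqrt(3)*sqrt(1 - 3*x^2)/3


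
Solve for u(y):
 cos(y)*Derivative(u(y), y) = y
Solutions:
 u(y) = C1 + Integral(y/cos(y), y)


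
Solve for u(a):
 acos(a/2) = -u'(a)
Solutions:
 u(a) = C1 - a*acos(a/2) + sqrt(4 - a^2)


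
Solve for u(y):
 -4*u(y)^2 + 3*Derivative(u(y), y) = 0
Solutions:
 u(y) = -3/(C1 + 4*y)


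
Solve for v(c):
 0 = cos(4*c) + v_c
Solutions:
 v(c) = C1 - sin(4*c)/4


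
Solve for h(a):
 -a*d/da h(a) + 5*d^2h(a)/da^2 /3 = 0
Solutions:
 h(a) = C1 + C2*erfi(sqrt(30)*a/10)


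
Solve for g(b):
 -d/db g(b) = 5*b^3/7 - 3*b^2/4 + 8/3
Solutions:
 g(b) = C1 - 5*b^4/28 + b^3/4 - 8*b/3


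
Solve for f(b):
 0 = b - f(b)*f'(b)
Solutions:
 f(b) = -sqrt(C1 + b^2)
 f(b) = sqrt(C1 + b^2)


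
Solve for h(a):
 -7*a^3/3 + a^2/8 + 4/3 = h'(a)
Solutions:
 h(a) = C1 - 7*a^4/12 + a^3/24 + 4*a/3


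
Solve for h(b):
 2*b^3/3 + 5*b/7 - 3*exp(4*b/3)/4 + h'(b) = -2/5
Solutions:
 h(b) = C1 - b^4/6 - 5*b^2/14 - 2*b/5 + 9*exp(4*b/3)/16


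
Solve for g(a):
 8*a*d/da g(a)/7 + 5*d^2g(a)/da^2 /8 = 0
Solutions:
 g(a) = C1 + C2*erf(4*sqrt(70)*a/35)


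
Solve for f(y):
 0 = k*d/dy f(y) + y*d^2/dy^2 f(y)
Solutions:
 f(y) = C1 + y^(1 - re(k))*(C2*sin(log(y)*Abs(im(k))) + C3*cos(log(y)*im(k)))


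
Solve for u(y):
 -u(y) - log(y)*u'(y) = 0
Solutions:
 u(y) = C1*exp(-li(y))


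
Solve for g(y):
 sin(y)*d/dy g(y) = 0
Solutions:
 g(y) = C1


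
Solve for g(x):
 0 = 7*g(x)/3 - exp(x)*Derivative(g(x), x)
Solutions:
 g(x) = C1*exp(-7*exp(-x)/3)


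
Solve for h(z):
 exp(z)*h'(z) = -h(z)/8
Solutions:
 h(z) = C1*exp(exp(-z)/8)


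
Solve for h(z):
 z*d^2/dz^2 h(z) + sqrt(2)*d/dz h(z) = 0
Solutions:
 h(z) = C1 + C2*z^(1 - sqrt(2))


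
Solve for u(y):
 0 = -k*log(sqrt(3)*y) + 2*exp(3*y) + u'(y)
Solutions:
 u(y) = C1 + k*y*log(y) + k*y*(-1 + log(3)/2) - 2*exp(3*y)/3


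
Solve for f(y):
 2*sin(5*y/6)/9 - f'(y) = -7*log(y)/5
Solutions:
 f(y) = C1 + 7*y*log(y)/5 - 7*y/5 - 4*cos(5*y/6)/15


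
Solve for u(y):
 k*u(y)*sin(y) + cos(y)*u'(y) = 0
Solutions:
 u(y) = C1*exp(k*log(cos(y)))


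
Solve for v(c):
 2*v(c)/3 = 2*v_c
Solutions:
 v(c) = C1*exp(c/3)


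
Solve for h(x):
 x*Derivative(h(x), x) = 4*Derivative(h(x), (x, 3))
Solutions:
 h(x) = C1 + Integral(C2*airyai(2^(1/3)*x/2) + C3*airybi(2^(1/3)*x/2), x)


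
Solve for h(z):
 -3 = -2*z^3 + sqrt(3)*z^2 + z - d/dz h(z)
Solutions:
 h(z) = C1 - z^4/2 + sqrt(3)*z^3/3 + z^2/2 + 3*z


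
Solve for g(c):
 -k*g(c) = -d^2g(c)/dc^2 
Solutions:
 g(c) = C1*exp(-c*sqrt(k)) + C2*exp(c*sqrt(k))


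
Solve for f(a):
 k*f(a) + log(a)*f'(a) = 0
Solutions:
 f(a) = C1*exp(-k*li(a))


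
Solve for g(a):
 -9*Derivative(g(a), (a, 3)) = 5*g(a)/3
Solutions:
 g(a) = C3*exp(-5^(1/3)*a/3) + (C1*sin(sqrt(3)*5^(1/3)*a/6) + C2*cos(sqrt(3)*5^(1/3)*a/6))*exp(5^(1/3)*a/6)


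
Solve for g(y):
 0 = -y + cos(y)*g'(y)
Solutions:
 g(y) = C1 + Integral(y/cos(y), y)


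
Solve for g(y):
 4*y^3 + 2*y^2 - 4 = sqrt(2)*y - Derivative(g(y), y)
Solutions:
 g(y) = C1 - y^4 - 2*y^3/3 + sqrt(2)*y^2/2 + 4*y


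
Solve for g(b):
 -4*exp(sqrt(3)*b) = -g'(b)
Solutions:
 g(b) = C1 + 4*sqrt(3)*exp(sqrt(3)*b)/3


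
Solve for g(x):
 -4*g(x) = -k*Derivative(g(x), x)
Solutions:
 g(x) = C1*exp(4*x/k)


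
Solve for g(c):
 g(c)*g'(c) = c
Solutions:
 g(c) = -sqrt(C1 + c^2)
 g(c) = sqrt(C1 + c^2)


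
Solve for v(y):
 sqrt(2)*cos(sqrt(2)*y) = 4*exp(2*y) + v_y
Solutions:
 v(y) = C1 - 2*exp(2*y) + sin(sqrt(2)*y)


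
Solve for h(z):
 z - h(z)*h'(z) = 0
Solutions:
 h(z) = -sqrt(C1 + z^2)
 h(z) = sqrt(C1 + z^2)


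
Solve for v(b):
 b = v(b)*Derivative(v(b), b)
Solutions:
 v(b) = -sqrt(C1 + b^2)
 v(b) = sqrt(C1 + b^2)


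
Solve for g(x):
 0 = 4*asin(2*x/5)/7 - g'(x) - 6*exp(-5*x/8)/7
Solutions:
 g(x) = C1 + 4*x*asin(2*x/5)/7 + 2*sqrt(25 - 4*x^2)/7 + 48*exp(-5*x/8)/35


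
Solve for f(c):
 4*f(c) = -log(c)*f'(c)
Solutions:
 f(c) = C1*exp(-4*li(c))


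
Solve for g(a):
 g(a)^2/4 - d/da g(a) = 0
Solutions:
 g(a) = -4/(C1 + a)


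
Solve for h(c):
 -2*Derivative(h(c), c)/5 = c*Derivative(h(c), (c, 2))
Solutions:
 h(c) = C1 + C2*c^(3/5)


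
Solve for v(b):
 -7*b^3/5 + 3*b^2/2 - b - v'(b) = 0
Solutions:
 v(b) = C1 - 7*b^4/20 + b^3/2 - b^2/2


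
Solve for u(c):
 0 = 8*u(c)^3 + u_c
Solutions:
 u(c) = -sqrt(2)*sqrt(-1/(C1 - 8*c))/2
 u(c) = sqrt(2)*sqrt(-1/(C1 - 8*c))/2


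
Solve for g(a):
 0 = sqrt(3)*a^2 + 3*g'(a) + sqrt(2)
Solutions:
 g(a) = C1 - sqrt(3)*a^3/9 - sqrt(2)*a/3


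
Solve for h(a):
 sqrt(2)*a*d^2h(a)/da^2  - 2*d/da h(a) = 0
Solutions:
 h(a) = C1 + C2*a^(1 + sqrt(2))


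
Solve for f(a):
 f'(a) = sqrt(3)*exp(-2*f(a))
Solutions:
 f(a) = log(-sqrt(C1 + 2*sqrt(3)*a))
 f(a) = log(C1 + 2*sqrt(3)*a)/2


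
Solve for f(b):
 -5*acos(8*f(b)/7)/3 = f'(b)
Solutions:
 Integral(1/acos(8*_y/7), (_y, f(b))) = C1 - 5*b/3


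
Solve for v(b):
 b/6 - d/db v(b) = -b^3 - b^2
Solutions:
 v(b) = C1 + b^4/4 + b^3/3 + b^2/12


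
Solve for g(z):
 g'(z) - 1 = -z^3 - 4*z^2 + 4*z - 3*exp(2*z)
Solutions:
 g(z) = C1 - z^4/4 - 4*z^3/3 + 2*z^2 + z - 3*exp(2*z)/2


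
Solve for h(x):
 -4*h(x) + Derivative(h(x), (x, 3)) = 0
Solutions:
 h(x) = C3*exp(2^(2/3)*x) + (C1*sin(2^(2/3)*sqrt(3)*x/2) + C2*cos(2^(2/3)*sqrt(3)*x/2))*exp(-2^(2/3)*x/2)


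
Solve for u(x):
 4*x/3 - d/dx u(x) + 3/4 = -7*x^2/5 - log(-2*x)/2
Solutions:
 u(x) = C1 + 7*x^3/15 + 2*x^2/3 + x*log(-x)/2 + x*(1 + 2*log(2))/4


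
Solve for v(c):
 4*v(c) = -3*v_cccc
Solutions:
 v(c) = (C1*sin(3^(3/4)*c/3) + C2*cos(3^(3/4)*c/3))*exp(-3^(3/4)*c/3) + (C3*sin(3^(3/4)*c/3) + C4*cos(3^(3/4)*c/3))*exp(3^(3/4)*c/3)


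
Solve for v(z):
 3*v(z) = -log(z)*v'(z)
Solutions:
 v(z) = C1*exp(-3*li(z))


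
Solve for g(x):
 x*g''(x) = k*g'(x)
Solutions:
 g(x) = C1 + x^(re(k) + 1)*(C2*sin(log(x)*Abs(im(k))) + C3*cos(log(x)*im(k)))


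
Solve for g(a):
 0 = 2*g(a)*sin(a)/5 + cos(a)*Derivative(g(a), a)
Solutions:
 g(a) = C1*cos(a)^(2/5)


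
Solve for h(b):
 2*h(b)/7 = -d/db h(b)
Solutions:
 h(b) = C1*exp(-2*b/7)


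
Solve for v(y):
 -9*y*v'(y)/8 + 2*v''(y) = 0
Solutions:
 v(y) = C1 + C2*erfi(3*sqrt(2)*y/8)


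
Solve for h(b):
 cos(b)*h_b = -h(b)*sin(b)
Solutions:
 h(b) = C1*cos(b)


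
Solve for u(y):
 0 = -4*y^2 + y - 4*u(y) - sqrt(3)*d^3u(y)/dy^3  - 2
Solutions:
 u(y) = C3*exp(-2^(2/3)*3^(5/6)*y/3) - y^2 + y/4 + (C1*sin(2^(2/3)*3^(1/3)*y/2) + C2*cos(2^(2/3)*3^(1/3)*y/2))*exp(2^(2/3)*3^(5/6)*y/6) - 1/2


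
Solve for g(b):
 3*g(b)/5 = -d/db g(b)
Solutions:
 g(b) = C1*exp(-3*b/5)


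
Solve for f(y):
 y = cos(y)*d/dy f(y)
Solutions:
 f(y) = C1 + Integral(y/cos(y), y)


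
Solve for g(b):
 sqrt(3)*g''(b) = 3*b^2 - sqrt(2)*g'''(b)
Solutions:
 g(b) = C1 + C2*b + C3*exp(-sqrt(6)*b/2) + sqrt(3)*b^4/12 - sqrt(2)*b^3/3 + 2*sqrt(3)*b^2/3


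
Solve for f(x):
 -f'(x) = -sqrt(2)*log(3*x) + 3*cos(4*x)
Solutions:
 f(x) = C1 + sqrt(2)*x*(log(x) - 1) + sqrt(2)*x*log(3) - 3*sin(4*x)/4


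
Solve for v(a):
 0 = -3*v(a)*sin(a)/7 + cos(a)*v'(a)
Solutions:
 v(a) = C1/cos(a)^(3/7)


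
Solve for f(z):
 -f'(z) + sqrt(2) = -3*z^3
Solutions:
 f(z) = C1 + 3*z^4/4 + sqrt(2)*z


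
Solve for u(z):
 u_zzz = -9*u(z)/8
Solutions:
 u(z) = C3*exp(-3^(2/3)*z/2) + (C1*sin(3*3^(1/6)*z/4) + C2*cos(3*3^(1/6)*z/4))*exp(3^(2/3)*z/4)


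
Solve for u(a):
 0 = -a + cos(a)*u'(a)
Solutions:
 u(a) = C1 + Integral(a/cos(a), a)


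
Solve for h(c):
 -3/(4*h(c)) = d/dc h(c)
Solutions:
 h(c) = -sqrt(C1 - 6*c)/2
 h(c) = sqrt(C1 - 6*c)/2


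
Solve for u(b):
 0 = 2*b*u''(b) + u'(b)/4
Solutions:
 u(b) = C1 + C2*b^(7/8)


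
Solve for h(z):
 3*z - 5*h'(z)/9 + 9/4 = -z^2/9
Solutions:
 h(z) = C1 + z^3/15 + 27*z^2/10 + 81*z/20


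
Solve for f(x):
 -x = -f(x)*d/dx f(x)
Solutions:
 f(x) = -sqrt(C1 + x^2)
 f(x) = sqrt(C1 + x^2)


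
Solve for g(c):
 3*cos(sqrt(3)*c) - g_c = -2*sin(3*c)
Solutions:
 g(c) = C1 + sqrt(3)*sin(sqrt(3)*c) - 2*cos(3*c)/3


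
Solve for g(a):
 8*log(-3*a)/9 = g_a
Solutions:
 g(a) = C1 + 8*a*log(-a)/9 + 8*a*(-1 + log(3))/9


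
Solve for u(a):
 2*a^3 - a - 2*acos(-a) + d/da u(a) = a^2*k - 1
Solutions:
 u(a) = C1 - a^4/2 + a^3*k/3 + a^2/2 + 2*a*acos(-a) - a + 2*sqrt(1 - a^2)


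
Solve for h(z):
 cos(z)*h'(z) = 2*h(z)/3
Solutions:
 h(z) = C1*(sin(z) + 1)^(1/3)/(sin(z) - 1)^(1/3)


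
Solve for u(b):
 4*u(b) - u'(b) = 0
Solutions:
 u(b) = C1*exp(4*b)


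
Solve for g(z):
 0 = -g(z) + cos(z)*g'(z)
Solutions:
 g(z) = C1*sqrt(sin(z) + 1)/sqrt(sin(z) - 1)


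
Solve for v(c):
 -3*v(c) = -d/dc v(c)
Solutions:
 v(c) = C1*exp(3*c)


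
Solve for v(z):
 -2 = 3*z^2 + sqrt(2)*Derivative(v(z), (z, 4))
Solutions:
 v(z) = C1 + C2*z + C3*z^2 + C4*z^3 - sqrt(2)*z^6/240 - sqrt(2)*z^4/24


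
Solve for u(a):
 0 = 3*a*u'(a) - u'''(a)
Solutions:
 u(a) = C1 + Integral(C2*airyai(3^(1/3)*a) + C3*airybi(3^(1/3)*a), a)


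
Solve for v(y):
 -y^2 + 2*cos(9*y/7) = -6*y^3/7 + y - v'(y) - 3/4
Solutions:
 v(y) = C1 - 3*y^4/14 + y^3/3 + y^2/2 - 3*y/4 - 14*sin(9*y/7)/9


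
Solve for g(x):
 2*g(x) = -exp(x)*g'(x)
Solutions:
 g(x) = C1*exp(2*exp(-x))


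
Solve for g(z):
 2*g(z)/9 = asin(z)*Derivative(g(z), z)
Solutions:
 g(z) = C1*exp(2*Integral(1/asin(z), z)/9)


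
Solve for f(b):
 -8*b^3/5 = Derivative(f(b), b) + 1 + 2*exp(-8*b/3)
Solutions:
 f(b) = C1 - 2*b^4/5 - b + 3*exp(-8*b/3)/4


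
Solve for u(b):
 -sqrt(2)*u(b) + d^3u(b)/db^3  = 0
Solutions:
 u(b) = C3*exp(2^(1/6)*b) + (C1*sin(2^(1/6)*sqrt(3)*b/2) + C2*cos(2^(1/6)*sqrt(3)*b/2))*exp(-2^(1/6)*b/2)


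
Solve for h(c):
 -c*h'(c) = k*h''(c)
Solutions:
 h(c) = C1 + C2*sqrt(k)*erf(sqrt(2)*c*sqrt(1/k)/2)


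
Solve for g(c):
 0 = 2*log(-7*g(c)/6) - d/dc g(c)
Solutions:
 -Integral(1/(log(-_y) - log(6) + log(7)), (_y, g(c)))/2 = C1 - c


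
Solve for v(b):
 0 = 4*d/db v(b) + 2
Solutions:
 v(b) = C1 - b/2


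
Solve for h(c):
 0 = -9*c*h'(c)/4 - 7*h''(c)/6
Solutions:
 h(c) = C1 + C2*erf(3*sqrt(21)*c/14)


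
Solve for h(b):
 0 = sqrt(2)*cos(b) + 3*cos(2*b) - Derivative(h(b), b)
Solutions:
 h(b) = C1 + sqrt(2)*sin(b) + 3*sin(2*b)/2


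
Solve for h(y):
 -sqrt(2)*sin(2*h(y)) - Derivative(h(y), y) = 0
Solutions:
 h(y) = pi - acos((-C1 - exp(4*sqrt(2)*y))/(C1 - exp(4*sqrt(2)*y)))/2
 h(y) = acos((-C1 - exp(4*sqrt(2)*y))/(C1 - exp(4*sqrt(2)*y)))/2


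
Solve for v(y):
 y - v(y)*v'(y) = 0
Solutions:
 v(y) = -sqrt(C1 + y^2)
 v(y) = sqrt(C1 + y^2)


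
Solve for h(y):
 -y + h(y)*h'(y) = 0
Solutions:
 h(y) = -sqrt(C1 + y^2)
 h(y) = sqrt(C1 + y^2)


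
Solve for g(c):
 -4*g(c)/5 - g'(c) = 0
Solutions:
 g(c) = C1*exp(-4*c/5)


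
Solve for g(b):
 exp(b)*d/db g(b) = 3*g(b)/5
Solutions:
 g(b) = C1*exp(-3*exp(-b)/5)


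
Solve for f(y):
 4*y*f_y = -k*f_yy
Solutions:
 f(y) = C1 + C2*sqrt(k)*erf(sqrt(2)*y*sqrt(1/k))


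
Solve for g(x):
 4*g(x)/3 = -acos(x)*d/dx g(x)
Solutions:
 g(x) = C1*exp(-4*Integral(1/acos(x), x)/3)


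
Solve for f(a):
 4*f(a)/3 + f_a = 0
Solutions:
 f(a) = C1*exp(-4*a/3)


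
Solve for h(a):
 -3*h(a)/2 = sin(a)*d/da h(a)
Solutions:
 h(a) = C1*(cos(a) + 1)^(3/4)/(cos(a) - 1)^(3/4)


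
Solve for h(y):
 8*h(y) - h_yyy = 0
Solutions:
 h(y) = C3*exp(2*y) + (C1*sin(sqrt(3)*y) + C2*cos(sqrt(3)*y))*exp(-y)


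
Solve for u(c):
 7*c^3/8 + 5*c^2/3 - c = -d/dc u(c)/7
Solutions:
 u(c) = C1 - 49*c^4/32 - 35*c^3/9 + 7*c^2/2


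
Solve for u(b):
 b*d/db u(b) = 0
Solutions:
 u(b) = C1


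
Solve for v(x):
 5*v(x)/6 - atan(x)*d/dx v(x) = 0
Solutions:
 v(x) = C1*exp(5*Integral(1/atan(x), x)/6)


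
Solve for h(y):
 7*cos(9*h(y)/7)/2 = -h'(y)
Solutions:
 7*y/2 - 7*log(sin(9*h(y)/7) - 1)/18 + 7*log(sin(9*h(y)/7) + 1)/18 = C1


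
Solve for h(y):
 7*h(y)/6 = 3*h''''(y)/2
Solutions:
 h(y) = C1*exp(-sqrt(3)*7^(1/4)*y/3) + C2*exp(sqrt(3)*7^(1/4)*y/3) + C3*sin(sqrt(3)*7^(1/4)*y/3) + C4*cos(sqrt(3)*7^(1/4)*y/3)


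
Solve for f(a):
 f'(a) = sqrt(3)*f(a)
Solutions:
 f(a) = C1*exp(sqrt(3)*a)


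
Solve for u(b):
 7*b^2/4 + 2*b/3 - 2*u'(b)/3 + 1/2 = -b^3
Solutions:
 u(b) = C1 + 3*b^4/8 + 7*b^3/8 + b^2/2 + 3*b/4


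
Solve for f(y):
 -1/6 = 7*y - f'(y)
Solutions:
 f(y) = C1 + 7*y^2/2 + y/6


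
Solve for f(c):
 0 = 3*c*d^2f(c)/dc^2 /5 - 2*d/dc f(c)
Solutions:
 f(c) = C1 + C2*c^(13/3)


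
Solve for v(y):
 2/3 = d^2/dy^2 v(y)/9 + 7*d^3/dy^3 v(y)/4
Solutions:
 v(y) = C1 + C2*y + C3*exp(-4*y/63) + 3*y^2


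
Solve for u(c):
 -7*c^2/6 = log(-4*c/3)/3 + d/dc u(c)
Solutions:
 u(c) = C1 - 7*c^3/18 - c*log(-c)/3 + c*(-log(2) + 1/3 + log(6)/3)


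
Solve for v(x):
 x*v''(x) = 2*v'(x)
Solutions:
 v(x) = C1 + C2*x^3
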